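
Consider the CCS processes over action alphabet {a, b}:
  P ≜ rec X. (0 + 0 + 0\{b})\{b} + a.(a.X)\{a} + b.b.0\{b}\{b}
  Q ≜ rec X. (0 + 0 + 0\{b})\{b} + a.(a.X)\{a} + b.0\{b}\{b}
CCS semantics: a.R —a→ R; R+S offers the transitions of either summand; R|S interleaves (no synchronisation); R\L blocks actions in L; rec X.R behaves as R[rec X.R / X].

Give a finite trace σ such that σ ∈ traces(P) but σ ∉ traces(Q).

bb

LTS(P): 4 reachable states
  u0 = rec X. (0 + 0 + 0\{b})\{b} + a.(a.X)\{a} + b.b.0\{b}\{b} | -a-> u1, -b-> u2
  u1 = (a.(rec X. (0 + 0 + 0\{b})\{b} + a.(a.X)\{a} + b.b.0\{b}\{b}))\{a} | deadlocked
  u2 = b.0\{b}\{b} | -b-> u3
  u3 = 0\{b}\{b} | deadlocked
LTS(Q): 3 reachable states
  v0 = rec X. (0 + 0 + 0\{b})\{b} + a.(a.X)\{a} + b.0\{b}\{b} | -a-> v1, -b-> v2
  v1 = (a.(rec X. (0 + 0 + 0\{b})\{b} + a.(a.X)\{a} + b.0\{b}\{b}))\{a} | deadlocked
  v2 = 0\{b}\{b} | deadlocked
Run σ = ⟨bb⟩ on P: start {u0}
  [1] b ⇒ {u2}
  [2] b ⇒ {u3}
  — P admits the full trace.
Run σ = ⟨bb⟩ on Q: start {v0}
  [1] b ⇒ {v2}
  [2] b ⇒ no successor for Q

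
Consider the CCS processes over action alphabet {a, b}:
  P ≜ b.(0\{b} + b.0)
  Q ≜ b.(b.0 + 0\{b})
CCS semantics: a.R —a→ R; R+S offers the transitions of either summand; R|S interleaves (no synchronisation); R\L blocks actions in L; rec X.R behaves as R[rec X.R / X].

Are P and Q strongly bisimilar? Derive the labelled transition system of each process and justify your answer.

P ~ Q

LTS(P): 3 reachable states
  m0 = b.(0\{b} + b.0) ⊢ -b-> m1
  m1 = 0\{b} + b.0 ⊢ -b-> m2
  m2 = 0 ⊢ ·
LTS(Q): 3 reachable states
  n0 = b.(b.0 + 0\{b}) ⊢ -b-> n1
  n1 = b.0 + 0\{b} ⊢ -b-> n2
  n2 = 0 ⊢ ·
Coarsest stable partition (strong bisimilarity classes):
  B0 = {m0, n0}
  B1 = {m1, n1}
  B2 = {m2, n2}
m0 ∈ B0, n0 ∈ B0 → same block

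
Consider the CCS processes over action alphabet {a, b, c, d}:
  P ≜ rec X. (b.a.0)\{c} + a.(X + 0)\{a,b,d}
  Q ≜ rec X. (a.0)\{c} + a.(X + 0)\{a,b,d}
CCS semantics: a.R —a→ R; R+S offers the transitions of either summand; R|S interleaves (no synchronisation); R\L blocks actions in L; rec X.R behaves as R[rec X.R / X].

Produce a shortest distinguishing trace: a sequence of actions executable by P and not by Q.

b

LTS(P): 4 reachable states
  s0 = rec X. (b.a.0)\{c} + a.(X + 0)\{a,b,d} | —a→ s1, —b→ s2
  s1 = ((rec X. (b.a.0)\{c} + a.(X + 0)\{a,b,d}) + 0)\{a,b,d} | stopped
  s2 = (a.0)\{c} | —a→ s3
  s3 = 0\{c} | stopped
LTS(Q): 3 reachable states
  t0 = rec X. (a.0)\{c} + a.(X + 0)\{a,b,d} | —a→ t1, —a→ t2
  t1 = ((rec X. (a.0)\{c} + a.(X + 0)\{a,b,d}) + 0)\{a,b,d} | stopped
  t2 = 0\{c} | stopped
Executing b from P (initial set {s0}):
  [1] b ⇒ {s2}
  — P admits the full trace.
Executing b from Q (initial set {t0}):
  [1] b ⇒ ∅  — Q cannot continue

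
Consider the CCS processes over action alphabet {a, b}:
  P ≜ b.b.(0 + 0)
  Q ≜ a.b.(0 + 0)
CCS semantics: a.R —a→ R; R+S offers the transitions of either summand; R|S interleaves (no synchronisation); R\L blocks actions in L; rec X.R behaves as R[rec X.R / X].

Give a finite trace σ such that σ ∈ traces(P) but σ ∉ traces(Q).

P's transition system — 3 states:
  u0 = b.b.(0 + 0) | -b-> u1
  u1 = b.(0 + 0) | -b-> u2
  u2 = 0 + 0 | deadlocked
Q's transition system — 3 states:
  v0 = a.b.(0 + 0) | -a-> v1
  v1 = b.(0 + 0) | -b-> v2
  v2 = 0 + 0 | deadlocked
Trace ⟨b⟩ through P, begin at {u0}:
  step 1 (b): {u1}
  ✓ P
Trace ⟨b⟩ through Q, begin at {v0}:
  step 1 (b): no successor for Q

b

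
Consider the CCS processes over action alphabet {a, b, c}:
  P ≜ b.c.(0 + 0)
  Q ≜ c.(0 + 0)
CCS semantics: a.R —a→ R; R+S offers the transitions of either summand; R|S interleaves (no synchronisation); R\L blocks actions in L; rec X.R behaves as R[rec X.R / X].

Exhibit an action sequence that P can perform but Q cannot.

LTS(P): 3 reachable states
  p0 = b.c.(0 + 0) :: ··b··> p1
  p1 = c.(0 + 0) :: ··c··> p2
  p2 = 0 + 0 :: ∅
LTS(Q): 2 reachable states
  q0 = c.(0 + 0) :: ··c··> q1
  q1 = 0 + 0 :: ∅
Run σ = ⟨b⟩ on P: start {p0}
  step 1 (b): {p1}
  ✓ P
Run σ = ⟨b⟩ on Q: start {q0}
  step 1 (b): ∅  — Q cannot continue

b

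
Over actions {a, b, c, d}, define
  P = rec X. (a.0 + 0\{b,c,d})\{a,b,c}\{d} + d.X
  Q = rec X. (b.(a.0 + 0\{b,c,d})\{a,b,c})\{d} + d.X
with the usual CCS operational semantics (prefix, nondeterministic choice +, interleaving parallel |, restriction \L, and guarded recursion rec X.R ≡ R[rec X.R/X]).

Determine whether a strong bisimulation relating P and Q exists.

P's transition system — 1 states:
  s0 = rec X. (a.0 + 0\{b,c,d})\{a,b,c}\{d} + d.X | ··d··> s0
Q's transition system — 2 states:
  t0 = rec X. (b.(a.0 + 0\{b,c,d})\{a,b,c})\{d} + d.X | ··b··> t1, ··d··> t0
  t1 = (a.0 + 0\{b,c,d})\{a,b,c}\{d} | ∅
Coarsest stable partition (strong bisimilarity classes):
  B0 = {s0}
  B1 = {t0}
  B2 = {t1}
s0 ∈ B0, t0 ∈ B1 → different blocks

NO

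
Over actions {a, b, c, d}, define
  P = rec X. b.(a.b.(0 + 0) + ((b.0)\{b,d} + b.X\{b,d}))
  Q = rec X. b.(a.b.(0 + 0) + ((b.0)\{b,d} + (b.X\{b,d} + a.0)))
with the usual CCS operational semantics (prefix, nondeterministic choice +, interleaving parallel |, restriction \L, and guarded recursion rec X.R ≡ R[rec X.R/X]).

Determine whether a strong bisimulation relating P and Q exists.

not bisimilar

Reachable graph of P (5 states):
  u0 = rec X. b.(a.b.(0 + 0) + ((b.0)\{b,d} + b.X\{b,d})) → —b→ u1
  u1 = a.b.(0 + 0) + ((b.0)\{b,d} + b.(rec X. b.(a.b.(0 + 0) + ((b.0)\{b,d} + b.X\{b,d})))\{b,d}) → —a→ u2, —b→ u3
  u2 = b.(0 + 0) → —b→ u4
  u3 = (rec X. b.(a.b.(0 + 0) + ((b.0)\{b,d} + b.X\{b,d})))\{b,d} → stopped
  u4 = 0 + 0 → stopped
Reachable graph of Q (6 states):
  v0 = rec X. b.(a.b.(0 + 0) + ((b.0)\{b,d} + (b.X\{b,d} + a.0))) → —b→ v1
  v1 = a.b.(0 + 0) + ((b.0)\{b,d} + (b.(rec X. b.(a.b.(0 + 0) + ((b.0)\{b,d} + (b.X\{b,d} + a.0))))\{b,d} + a.0)) → —a→ v2, —a→ v3, —b→ v4
  v2 = 0 → stopped
  v3 = b.(0 + 0) → —b→ v5
  v4 = (rec X. b.(a.b.(0 + 0) + ((b.0)\{b,d} + (b.X\{b,d} + a.0))))\{b,d} → stopped
  v5 = 0 + 0 → stopped
Bisimilarity quotient blocks:
  B0 = {u0}
  B1 = {u1}
  B2 = {u3, u4, v2, v4, v5}
  B3 = {u2, v3}
  B4 = {v0}
  B5 = {v1}
u0 ∈ B0, v0 ∈ B4 → different blocks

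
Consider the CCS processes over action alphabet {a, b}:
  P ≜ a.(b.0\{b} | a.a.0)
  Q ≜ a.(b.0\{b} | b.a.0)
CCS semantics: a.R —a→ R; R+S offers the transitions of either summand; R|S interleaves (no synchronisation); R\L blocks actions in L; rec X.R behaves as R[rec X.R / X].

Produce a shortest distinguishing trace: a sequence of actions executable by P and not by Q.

LTS(P): 7 reachable states
  m0 = a.(b.0\{b} | a.a.0) :: —a→ m1
  m1 = b.0\{b} | a.a.0 :: —a→ m2, —b→ m3
  m2 = b.0\{b} | a.0 :: —a→ m4, —b→ m5
  m3 = 0\{b} | a.a.0 :: —a→ m5
  m4 = b.0\{b} | 0 :: —b→ m6
  m5 = 0\{b} | a.0 :: —a→ m6
  m6 = 0\{b} | 0 :: (no moves)
LTS(Q): 7 reachable states
  n0 = a.(b.0\{b} | b.a.0) :: —a→ n1
  n1 = b.0\{b} | b.a.0 :: —b→ n2, —b→ n3
  n2 = 0\{b} | b.a.0 :: —b→ n4
  n3 = b.0\{b} | a.0 :: —a→ n5, —b→ n4
  n4 = 0\{b} | a.0 :: —a→ n6
  n5 = b.0\{b} | 0 :: —b→ n6
  n6 = 0\{b} | 0 :: (no moves)
Run σ = ⟨aa⟩ on P: start {m0}
  after a @ step 1: {m1}
  after a @ step 2: {m2}
  — P admits the full trace.
Run σ = ⟨aa⟩ on Q: start {n0}
  after a @ step 1: {n1}
  after a @ step 2: no successor for Q

aa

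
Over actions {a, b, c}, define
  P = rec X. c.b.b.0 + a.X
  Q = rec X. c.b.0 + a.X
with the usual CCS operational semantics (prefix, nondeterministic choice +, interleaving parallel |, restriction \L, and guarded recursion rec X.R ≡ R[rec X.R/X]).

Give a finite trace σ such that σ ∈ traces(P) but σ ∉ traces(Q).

cbb

LTS(P): 4 reachable states
  u0 = rec X. c.b.b.0 + a.X has moves --a--▸ u0, --c--▸ u1
  u1 = b.b.0 has moves --b--▸ u2
  u2 = b.0 has moves --b--▸ u3
  u3 = 0 has moves ∅
LTS(Q): 3 reachable states
  v0 = rec X. c.b.0 + a.X has moves --a--▸ v0, --c--▸ v1
  v1 = b.0 has moves --b--▸ v2
  v2 = 0 has moves ∅
Trace ⟨cbb⟩ through P, begin at {u0}:
  [1] c ⇒ {u1}
  [2] b ⇒ {u2}
  [3] b ⇒ {u3}
  — P admits the full trace.
Trace ⟨cbb⟩ through Q, begin at {v0}:
  [1] c ⇒ {v1}
  [2] b ⇒ {v2}
  [3] b ⇒ ∅ (Q stuck)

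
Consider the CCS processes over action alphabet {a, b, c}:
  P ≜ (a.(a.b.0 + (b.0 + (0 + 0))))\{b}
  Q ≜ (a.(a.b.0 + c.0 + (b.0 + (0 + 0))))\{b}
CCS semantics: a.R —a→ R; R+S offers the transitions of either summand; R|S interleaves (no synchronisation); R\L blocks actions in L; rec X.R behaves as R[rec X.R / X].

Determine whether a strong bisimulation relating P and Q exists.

Reachable graph of P (3 states):
  s0 = (a.(a.b.0 + (b.0 + (0 + 0))))\{b} ⊢ --a--▸ s1
  s1 = (a.b.0 + (b.0 + (0 + 0)))\{b} ⊢ --a--▸ s2
  s2 = (b.0)\{b} ⊢ stopped
Reachable graph of Q (4 states):
  t0 = (a.(a.b.0 + c.0 + (b.0 + (0 + 0))))\{b} ⊢ --a--▸ t1
  t1 = (a.b.0 + c.0 + (b.0 + (0 + 0)))\{b} ⊢ --a--▸ t2, --c--▸ t3
  t2 = (b.0)\{b} ⊢ stopped
  t3 = 0\{b} ⊢ stopped
Bisimilarity quotient blocks:
  B0 = {s0}
  B1 = {s1}
  B2 = {s2, t2, t3}
  B3 = {t0}
  B4 = {t1}
s0 ∈ B0, t0 ∈ B3 → different blocks

not bisimilar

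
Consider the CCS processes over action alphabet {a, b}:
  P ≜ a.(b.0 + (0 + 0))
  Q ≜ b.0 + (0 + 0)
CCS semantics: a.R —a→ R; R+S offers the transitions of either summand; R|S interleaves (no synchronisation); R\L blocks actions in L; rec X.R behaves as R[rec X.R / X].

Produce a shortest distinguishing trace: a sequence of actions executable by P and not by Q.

P's transition system — 3 states:
  u0 = a.(b.0 + (0 + 0)) → -a-> u1
  u1 = b.0 + (0 + 0) → -b-> u2
  u2 = 0 → (no moves)
Q's transition system — 2 states:
  v0 = b.0 + (0 + 0) → -b-> v1
  v1 = 0 → (no moves)
Trace ⟨a⟩ through P, begin at {u0}:
  [1] a ⇒ {u1}
  — P admits the full trace.
Trace ⟨a⟩ through Q, begin at {v0}:
  [1] a ⇒ no successor for Q

a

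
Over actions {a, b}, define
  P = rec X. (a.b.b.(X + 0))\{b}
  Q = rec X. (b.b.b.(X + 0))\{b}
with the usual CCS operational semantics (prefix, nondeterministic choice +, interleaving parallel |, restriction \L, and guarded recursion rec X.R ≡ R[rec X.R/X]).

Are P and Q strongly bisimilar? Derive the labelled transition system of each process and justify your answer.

LTS(P): 2 reachable states
  p0 = rec X. (a.b.b.(X + 0))\{b} :: =a=> p1
  p1 = (b.b.((rec X. (a.b.b.(X + 0))\{b}) + 0))\{b} :: stopped
LTS(Q): 1 reachable states
  q0 = rec X. (b.b.b.(X + 0))\{b} :: stopped
Partition-refinement fixed point:
  B0 = {p0}
  B1 = {p1, q0}
p0 ∈ B0, q0 ∈ B1 → different blocks

not bisimilar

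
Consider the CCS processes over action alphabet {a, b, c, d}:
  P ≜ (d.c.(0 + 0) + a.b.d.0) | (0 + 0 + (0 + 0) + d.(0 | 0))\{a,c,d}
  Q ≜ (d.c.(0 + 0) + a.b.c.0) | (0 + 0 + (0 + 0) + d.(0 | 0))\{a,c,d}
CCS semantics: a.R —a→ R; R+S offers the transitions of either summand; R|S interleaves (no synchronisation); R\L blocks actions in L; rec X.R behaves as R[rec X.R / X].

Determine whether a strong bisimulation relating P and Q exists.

LTS(P): 6 reachable states
  m0 = (d.c.(0 + 0) + a.b.d.0) | (0 + 0 + (0 + 0) + d.(0 | 0))\{a,c,d} :: =a=> m1, =d=> m2
  m1 = b.d.0 | (0 + 0 + (0 + 0) + d.(0 | 0))\{a,c,d} :: =b=> m3
  m2 = c.(0 + 0) | (0 + 0 + (0 + 0) + d.(0 | 0))\{a,c,d} :: =c=> m4
  m3 = d.0 | (0 + 0 + (0 + 0) + d.(0 | 0))\{a,c,d} :: =d=> m5
  m4 = (0 + 0) | (0 + 0 + (0 + 0) + d.(0 | 0))\{a,c,d} :: stopped
  m5 = 0 | (0 + 0 + (0 + 0) + d.(0 | 0))\{a,c,d} :: stopped
LTS(Q): 6 reachable states
  n0 = (d.c.(0 + 0) + a.b.c.0) | (0 + 0 + (0 + 0) + d.(0 | 0))\{a,c,d} :: =a=> n1, =d=> n2
  n1 = b.c.0 | (0 + 0 + (0 + 0) + d.(0 | 0))\{a,c,d} :: =b=> n3
  n2 = c.(0 + 0) | (0 + 0 + (0 + 0) + d.(0 | 0))\{a,c,d} :: =c=> n4
  n3 = c.0 | (0 + 0 + (0 + 0) + d.(0 | 0))\{a,c,d} :: =c=> n5
  n4 = (0 + 0) | (0 + 0 + (0 + 0) + d.(0 | 0))\{a,c,d} :: stopped
  n5 = 0 | (0 + 0 + (0 + 0) + d.(0 | 0))\{a,c,d} :: stopped
Bisimilarity quotient blocks:
  B0 = {m0}
  B1 = {m2, n2, n3}
  B2 = {m4, m5, n4, n5}
  B3 = {m1}
  B4 = {m3}
  B5 = {n0}
  B6 = {n1}
m0 ∈ B0, n0 ∈ B5 → different blocks

P ≁ Q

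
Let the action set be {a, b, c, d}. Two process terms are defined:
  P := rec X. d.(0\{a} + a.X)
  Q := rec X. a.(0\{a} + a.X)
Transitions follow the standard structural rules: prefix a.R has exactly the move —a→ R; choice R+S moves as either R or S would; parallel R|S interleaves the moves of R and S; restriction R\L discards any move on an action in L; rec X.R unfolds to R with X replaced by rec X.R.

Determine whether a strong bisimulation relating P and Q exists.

P ≁ Q

P's transition system — 2 states:
  m0 = rec X. d.(0\{a} + a.X) | ··d··> m1
  m1 = 0\{a} + a.(rec X. d.(0\{a} + a.X)) | ··a··> m0
Q's transition system — 2 states:
  n0 = rec X. a.(0\{a} + a.X) | ··a··> n1
  n1 = 0\{a} + a.(rec X. a.(0\{a} + a.X)) | ··a··> n0
Partition-refinement fixed point:
  B0 = {m0}
  B1 = {m1}
  B2 = {n0, n1}
m0 ∈ B0, n0 ∈ B2 → different blocks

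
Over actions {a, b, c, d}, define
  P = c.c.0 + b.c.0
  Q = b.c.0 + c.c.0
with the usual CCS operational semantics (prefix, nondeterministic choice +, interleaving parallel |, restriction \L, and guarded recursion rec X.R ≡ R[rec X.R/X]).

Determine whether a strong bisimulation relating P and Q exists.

P's transition system — 3 states:
  s0 = c.c.0 + b.c.0 → --b--▸ s1, --c--▸ s1
  s1 = c.0 → --c--▸ s2
  s2 = 0 → ·
Q's transition system — 3 states:
  t0 = b.c.0 + c.c.0 → --b--▸ t1, --c--▸ t1
  t1 = c.0 → --c--▸ t2
  t2 = 0 → ·
Bisimilarity quotient blocks:
  B0 = {s0, t0}
  B1 = {s1, t1}
  B2 = {s2, t2}
s0 ∈ B0, t0 ∈ B0 → same block

YES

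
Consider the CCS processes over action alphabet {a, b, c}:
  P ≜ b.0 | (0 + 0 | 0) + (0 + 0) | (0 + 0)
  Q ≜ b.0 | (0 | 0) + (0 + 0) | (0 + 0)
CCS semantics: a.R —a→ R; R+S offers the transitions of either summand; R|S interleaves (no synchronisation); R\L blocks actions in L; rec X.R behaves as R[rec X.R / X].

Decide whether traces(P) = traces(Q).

trace-equivalent

Reachable graph of P (2 states):
  m0 = b.0 | (0 + 0 | 0) + (0 + 0) | (0 + 0) → -b-> m1
  m1 = 0 | (0 + 0 | 0) → ∅
Reachable graph of Q (2 states):
  n0 = b.0 | (0 | 0) + (0 + 0) | (0 + 0) → -b-> n1
  n1 = 0 | (0 | 0) → ∅
Partition-refinement fixed point:
  B0 = {m0, n0}
  B1 = {m1, n1}
m0 ∈ B0, n0 ∈ B0 → same block
Bisimilar ⇒ trace-equivalent.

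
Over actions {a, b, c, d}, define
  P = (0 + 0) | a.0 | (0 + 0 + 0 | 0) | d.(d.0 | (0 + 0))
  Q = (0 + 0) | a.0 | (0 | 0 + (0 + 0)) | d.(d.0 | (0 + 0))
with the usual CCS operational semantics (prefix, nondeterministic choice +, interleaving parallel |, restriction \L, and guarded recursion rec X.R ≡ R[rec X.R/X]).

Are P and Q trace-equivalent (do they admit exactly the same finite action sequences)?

traces(P) = traces(Q)

LTS(P): 6 reachable states
  u0 = (0 + 0) | a.0 | (0 + 0 + 0 | 0) | d.(d.0 | (0 + 0)) ⊢ -a-> u1, -d-> u2
  u1 = (0 + 0) | 0 | (0 + 0 + 0 | 0) | d.(d.0 | (0 + 0)) ⊢ -d-> u3
  u2 = (0 + 0) | a.0 | (0 + 0 + 0 | 0) | (d.0 | (0 + 0)) ⊢ -a-> u3, -d-> u4
  u3 = (0 + 0) | 0 | (0 + 0 + 0 | 0) | (d.0 | (0 + 0)) ⊢ -d-> u5
  u4 = (0 + 0) | a.0 | (0 + 0 + 0 | 0) | (0 | (0 + 0)) ⊢ -a-> u5
  u5 = (0 + 0) | 0 | (0 + 0 + 0 | 0) | (0 | (0 + 0)) ⊢ deadlocked
LTS(Q): 6 reachable states
  v0 = (0 + 0) | a.0 | (0 | 0 + (0 + 0)) | d.(d.0 | (0 + 0)) ⊢ -a-> v1, -d-> v2
  v1 = (0 + 0) | 0 | (0 | 0 + (0 + 0)) | d.(d.0 | (0 + 0)) ⊢ -d-> v3
  v2 = (0 + 0) | a.0 | (0 | 0 + (0 + 0)) | (d.0 | (0 + 0)) ⊢ -a-> v3, -d-> v4
  v3 = (0 + 0) | 0 | (0 | 0 + (0 + 0)) | (d.0 | (0 + 0)) ⊢ -d-> v5
  v4 = (0 + 0) | a.0 | (0 | 0 + (0 + 0)) | (0 | (0 + 0)) ⊢ -a-> v5
  v5 = (0 + 0) | 0 | (0 | 0 + (0 + 0)) | (0 | (0 + 0)) ⊢ deadlocked
Bisimilarity quotient blocks:
  B0 = {u0, v0}
  B1 = {u2, v2}
  B2 = {u4, v4}
  B3 = {u5, v5}
  B4 = {u3, v3}
  B5 = {u1, v1}
u0 ∈ B0, v0 ∈ B0 → same block
Bisimilar ⇒ trace-equivalent.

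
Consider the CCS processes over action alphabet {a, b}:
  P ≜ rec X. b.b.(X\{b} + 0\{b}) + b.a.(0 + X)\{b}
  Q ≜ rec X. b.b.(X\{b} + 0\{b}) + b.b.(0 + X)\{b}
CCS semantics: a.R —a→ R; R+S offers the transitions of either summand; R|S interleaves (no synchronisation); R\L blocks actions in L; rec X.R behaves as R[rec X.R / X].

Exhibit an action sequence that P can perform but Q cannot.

ba

Reachable graph of P (5 states):
  u0 = rec X. b.b.(X\{b} + 0\{b}) + b.a.(0 + X)\{b} → =b=> u1, =b=> u2
  u1 = a.(0 + (rec X. b.b.(X\{b} + 0\{b}) + b.a.(0 + X)\{b}))\{b} → =a=> u3
  u2 = b.((rec X. b.b.(X\{b} + 0\{b}) + b.a.(0 + X)\{b})\{b} + 0\{b}) → =b=> u4
  u3 = (0 + (rec X. b.b.(X\{b} + 0\{b}) + b.a.(0 + X)\{b}))\{b} → (no moves)
  u4 = (rec X. b.b.(X\{b} + 0\{b}) + b.a.(0 + X)\{b})\{b} + 0\{b} → (no moves)
Reachable graph of Q (5 states):
  v0 = rec X. b.b.(X\{b} + 0\{b}) + b.b.(0 + X)\{b} → =b=> v1, =b=> v2
  v1 = b.((rec X. b.b.(X\{b} + 0\{b}) + b.b.(0 + X)\{b})\{b} + 0\{b}) → =b=> v3
  v2 = b.(0 + (rec X. b.b.(X\{b} + 0\{b}) + b.b.(0 + X)\{b}))\{b} → =b=> v4
  v3 = (rec X. b.b.(X\{b} + 0\{b}) + b.b.(0 + X)\{b})\{b} + 0\{b} → (no moves)
  v4 = (0 + (rec X. b.b.(X\{b} + 0\{b}) + b.b.(0 + X)\{b}))\{b} → (no moves)
Run σ = ⟨ba⟩ on P: start {u0}
  [1] b ⇒ {u1, u2}
  [2] a ⇒ {u3}
  ✓ P
Run σ = ⟨ba⟩ on Q: start {v0}
  [1] b ⇒ {v1, v2}
  [2] a ⇒ ∅  — Q cannot continue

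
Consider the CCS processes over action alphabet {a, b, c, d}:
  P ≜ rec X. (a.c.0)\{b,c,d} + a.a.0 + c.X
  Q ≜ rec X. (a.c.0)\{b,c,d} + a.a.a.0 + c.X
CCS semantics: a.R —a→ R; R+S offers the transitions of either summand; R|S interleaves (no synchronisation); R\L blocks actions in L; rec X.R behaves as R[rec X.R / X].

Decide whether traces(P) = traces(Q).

P's transition system — 4 states:
  u0 = rec X. (a.c.0)\{b,c,d} + a.a.0 + c.X → ··a··> u1, ··a··> u2, ··c··> u0
  u1 = (c.0)\{b,c,d} → (no moves)
  u2 = a.0 → ··a··> u3
  u3 = 0 → (no moves)
Q's transition system — 5 states:
  v0 = rec X. (a.c.0)\{b,c,d} + a.a.a.0 + c.X → ··a··> v1, ··a··> v2, ··c··> v0
  v1 = (c.0)\{b,c,d} → (no moves)
  v2 = a.a.0 → ··a··> v3
  v3 = a.0 → ··a··> v4
  v4 = 0 → (no moves)
Executing aaa from Q (initial set {v0}):
  after a @ step 1: {v1, v2}
  after a @ step 2: {v3}
  after a @ step 3: {v4}
  — Q admits the full trace.
Executing aaa from P (initial set {u0}):
  after a @ step 1: {u1, u2}
  after a @ step 2: {u3}
  after a @ step 3: no successor for P

traces(P) ≠ traces(Q) — witness ⟨aaa⟩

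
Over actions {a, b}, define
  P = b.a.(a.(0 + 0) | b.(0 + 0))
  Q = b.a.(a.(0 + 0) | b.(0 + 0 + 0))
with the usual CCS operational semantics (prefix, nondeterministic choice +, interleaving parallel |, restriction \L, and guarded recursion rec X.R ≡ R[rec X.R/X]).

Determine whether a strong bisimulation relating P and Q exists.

P ~ Q

P's transition system — 6 states:
  p0 = b.a.(a.(0 + 0) | b.(0 + 0)) has moves --b--▸ p1
  p1 = a.(a.(0 + 0) | b.(0 + 0)) has moves --a--▸ p2
  p2 = a.(0 + 0) | b.(0 + 0) has moves --a--▸ p3, --b--▸ p4
  p3 = (0 + 0) | b.(0 + 0) has moves --b--▸ p5
  p4 = a.(0 + 0) | (0 + 0) has moves --a--▸ p5
  p5 = (0 + 0) | (0 + 0) has moves ∅
Q's transition system — 6 states:
  q0 = b.a.(a.(0 + 0) | b.(0 + 0 + 0)) has moves --b--▸ q1
  q1 = a.(a.(0 + 0) | b.(0 + 0 + 0)) has moves --a--▸ q2
  q2 = a.(0 + 0) | b.(0 + 0 + 0) has moves --a--▸ q3, --b--▸ q4
  q3 = (0 + 0) | b.(0 + 0 + 0) has moves --b--▸ q5
  q4 = a.(0 + 0) | (0 + 0 + 0) has moves --a--▸ q5
  q5 = (0 + 0) | (0 + 0 + 0) has moves ∅
Bisimilarity quotient blocks:
  B0 = {p0, q0}
  B1 = {p1, q1}
  B2 = {p2, q2}
  B3 = {p4, q4}
  B4 = {p5, q5}
  B5 = {p3, q3}
p0 ∈ B0, q0 ∈ B0 → same block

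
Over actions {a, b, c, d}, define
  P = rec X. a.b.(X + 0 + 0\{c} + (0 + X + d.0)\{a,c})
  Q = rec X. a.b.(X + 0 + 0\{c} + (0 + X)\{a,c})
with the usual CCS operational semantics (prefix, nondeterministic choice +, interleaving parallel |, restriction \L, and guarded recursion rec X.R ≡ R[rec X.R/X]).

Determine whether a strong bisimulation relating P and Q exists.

P's transition system — 4 states:
  m0 = rec X. a.b.(X + 0 + 0\{c} + (0 + X + d.0)\{a,c}) ⊢ --a--▸ m1
  m1 = b.((rec X. a.b.(X + 0 + 0\{c} + (0 + X + d.0)\{a,c})) + 0 + 0\{c} + (0 + (rec X. a.b.(X + 0 + 0\{c} + (0 + X + d.0)\{a,c})) + d.0)\{a,c}) ⊢ --b--▸ m2
  m2 = (rec X. a.b.(X + 0 + 0\{c} + (0 + X + d.0)\{a,c})) + 0 + 0\{c} + (0 + (rec X. a.b.(X + 0 + 0\{c} + (0 + X + d.0)\{a,c})) + d.0)\{a,c} ⊢ --a--▸ m1, --d--▸ m3
  m3 = 0\{a,c} ⊢ ∅
Q's transition system — 3 states:
  n0 = rec X. a.b.(X + 0 + 0\{c} + (0 + X)\{a,c}) ⊢ --a--▸ n1
  n1 = b.((rec X. a.b.(X + 0 + 0\{c} + (0 + X)\{a,c})) + 0 + 0\{c} + (0 + (rec X. a.b.(X + 0 + 0\{c} + (0 + X)\{a,c})))\{a,c}) ⊢ --b--▸ n2
  n2 = (rec X. a.b.(X + 0 + 0\{c} + (0 + X)\{a,c})) + 0 + 0\{c} + (0 + (rec X. a.b.(X + 0 + 0\{c} + (0 + X)\{a,c})))\{a,c} ⊢ --a--▸ n1
Coarsest stable partition (strong bisimilarity classes):
  B0 = {m0}
  B1 = {m1}
  B2 = {m2}
  B3 = {m3}
  B4 = {n0, n2}
  B5 = {n1}
m0 ∈ B0, n0 ∈ B4 → different blocks

not bisimilar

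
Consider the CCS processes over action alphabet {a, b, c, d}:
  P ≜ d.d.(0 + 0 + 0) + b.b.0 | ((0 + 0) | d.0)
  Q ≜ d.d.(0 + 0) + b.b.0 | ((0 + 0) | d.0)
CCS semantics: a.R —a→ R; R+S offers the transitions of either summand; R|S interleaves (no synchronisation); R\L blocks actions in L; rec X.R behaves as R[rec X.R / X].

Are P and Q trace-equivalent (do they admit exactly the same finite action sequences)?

Reachable graph of P (8 states):
  p0 = d.d.(0 + 0 + 0) + b.b.0 | ((0 + 0) | d.0) → -b-> p1, -d-> p2, -d-> p3
  p1 = b.0 | ((0 + 0) | d.0) → -b-> p4, -d-> p5
  p2 = b.b.0 | ((0 + 0) | 0) → -b-> p5
  p3 = d.(0 + 0 + 0) → -d-> p6
  p4 = 0 | ((0 + 0) | d.0) → -d-> p7
  p5 = b.0 | ((0 + 0) | 0) → -b-> p7
  p6 = 0 + 0 + 0 → deadlocked
  p7 = 0 | ((0 + 0) | 0) → deadlocked
Reachable graph of Q (8 states):
  q0 = d.d.(0 + 0) + b.b.0 | ((0 + 0) | d.0) → -b-> q1, -d-> q2, -d-> q3
  q1 = b.0 | ((0 + 0) | d.0) → -b-> q4, -d-> q5
  q2 = b.b.0 | ((0 + 0) | 0) → -b-> q5
  q3 = d.(0 + 0) → -d-> q6
  q4 = 0 | ((0 + 0) | d.0) → -d-> q7
  q5 = b.0 | ((0 + 0) | 0) → -b-> q7
  q6 = 0 + 0 → deadlocked
  q7 = 0 | ((0 + 0) | 0) → deadlocked
Partition-refinement fixed point:
  B0 = {p0, q0}
  B1 = {p2, q2}
  B2 = {p5, q5}
  B3 = {p6, p7, q6, q7}
  B4 = {p3, p4, q3, q4}
  B5 = {p1, q1}
p0 ∈ B0, q0 ∈ B0 → same block
Bisimilar ⇒ trace-equivalent.

traces(P) = traces(Q)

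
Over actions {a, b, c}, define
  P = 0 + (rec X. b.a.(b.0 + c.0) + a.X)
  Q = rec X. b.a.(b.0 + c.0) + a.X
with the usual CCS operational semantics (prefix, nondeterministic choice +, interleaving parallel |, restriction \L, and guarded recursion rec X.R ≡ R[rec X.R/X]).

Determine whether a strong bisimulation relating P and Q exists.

P's transition system — 5 states:
  p0 = 0 + (rec X. b.a.(b.0 + c.0) + a.X) ⊢ --a--▸ p1, --b--▸ p2
  p1 = rec X. b.a.(b.0 + c.0) + a.X ⊢ --a--▸ p1, --b--▸ p2
  p2 = a.(b.0 + c.0) ⊢ --a--▸ p3
  p3 = b.0 + c.0 ⊢ --b--▸ p4, --c--▸ p4
  p4 = 0 ⊢ ∅
Q's transition system — 4 states:
  q0 = rec X. b.a.(b.0 + c.0) + a.X ⊢ --a--▸ q0, --b--▸ q1
  q1 = a.(b.0 + c.0) ⊢ --a--▸ q2
  q2 = b.0 + c.0 ⊢ --b--▸ q3, --c--▸ q3
  q3 = 0 ⊢ ∅
Partition-refinement fixed point:
  B0 = {p0, p1, q0}
  B1 = {p2, q1}
  B2 = {p3, q2}
  B3 = {p4, q3}
p0 ∈ B0, q0 ∈ B0 → same block

P ~ Q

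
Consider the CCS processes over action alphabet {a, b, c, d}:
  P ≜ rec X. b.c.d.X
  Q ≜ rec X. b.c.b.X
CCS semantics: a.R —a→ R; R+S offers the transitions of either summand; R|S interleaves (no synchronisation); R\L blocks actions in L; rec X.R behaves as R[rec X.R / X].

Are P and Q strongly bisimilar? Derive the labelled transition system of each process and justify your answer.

P ≁ Q

Reachable graph of P (3 states):
  u0 = rec X. b.c.d.X | =b=> u1
  u1 = c.d.(rec X. b.c.d.X) | =c=> u2
  u2 = d.(rec X. b.c.d.X) | =d=> u0
Reachable graph of Q (3 states):
  v0 = rec X. b.c.b.X | =b=> v1
  v1 = c.b.(rec X. b.c.b.X) | =c=> v2
  v2 = b.(rec X. b.c.b.X) | =b=> v0
Partition-refinement fixed point:
  B0 = {u0}
  B1 = {u1}
  B2 = {u2}
  B3 = {v0}
  B4 = {v1}
  B5 = {v2}
u0 ∈ B0, v0 ∈ B3 → different blocks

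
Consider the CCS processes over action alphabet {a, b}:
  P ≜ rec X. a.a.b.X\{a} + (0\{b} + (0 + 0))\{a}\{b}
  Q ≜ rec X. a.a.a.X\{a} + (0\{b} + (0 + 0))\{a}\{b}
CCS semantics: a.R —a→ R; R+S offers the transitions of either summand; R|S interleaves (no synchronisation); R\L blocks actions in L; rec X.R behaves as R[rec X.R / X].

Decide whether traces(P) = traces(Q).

traces(P) ≠ traces(Q) — witness ⟨aab⟩

LTS(P): 4 reachable states
  u0 = rec X. a.a.b.X\{a} + (0\{b} + (0 + 0))\{a}\{b} has moves -a-> u1
  u1 = a.b.(rec X. a.a.b.X\{a} + (0\{b} + (0 + 0))\{a}\{b})\{a} has moves -a-> u2
  u2 = b.(rec X. a.a.b.X\{a} + (0\{b} + (0 + 0))\{a}\{b})\{a} has moves -b-> u3
  u3 = (rec X. a.a.b.X\{a} + (0\{b} + (0 + 0))\{a}\{b})\{a} has moves ∅
LTS(Q): 4 reachable states
  v0 = rec X. a.a.a.X\{a} + (0\{b} + (0 + 0))\{a}\{b} has moves -a-> v1
  v1 = a.a.(rec X. a.a.a.X\{a} + (0\{b} + (0 + 0))\{a}\{b})\{a} has moves -a-> v2
  v2 = a.(rec X. a.a.a.X\{a} + (0\{b} + (0 + 0))\{a}\{b})\{a} has moves -a-> v3
  v3 = (rec X. a.a.a.X\{a} + (0\{b} + (0 + 0))\{a}\{b})\{a} has moves ∅
Executing aab from P (initial set {u0}):
  [1] a ⇒ {u1}
  [2] a ⇒ {u2}
  [3] b ⇒ {u3}
  ✓ P
Executing aab from Q (initial set {v0}):
  [1] a ⇒ {v1}
  [2] a ⇒ {v2}
  [3] b ⇒ ∅ (Q stuck)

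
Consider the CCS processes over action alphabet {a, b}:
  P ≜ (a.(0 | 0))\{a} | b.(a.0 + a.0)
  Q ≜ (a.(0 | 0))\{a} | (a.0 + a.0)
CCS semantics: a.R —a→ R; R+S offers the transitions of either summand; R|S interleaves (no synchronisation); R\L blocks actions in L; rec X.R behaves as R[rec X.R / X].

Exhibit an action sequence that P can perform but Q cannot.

b

Reachable graph of P (3 states):
  u0 = (a.(0 | 0))\{a} | b.(a.0 + a.0) | --b--▸ u1
  u1 = (a.(0 | 0))\{a} | (a.0 + a.0) | --a--▸ u2
  u2 = (a.(0 | 0))\{a} | 0 | stopped
Reachable graph of Q (2 states):
  v0 = (a.(0 | 0))\{a} | (a.0 + a.0) | --a--▸ v1
  v1 = (a.(0 | 0))\{a} | 0 | stopped
Trace ⟨b⟩ through P, begin at {u0}:
  after b @ step 1: {u1}
  — P admits the full trace.
Trace ⟨b⟩ through Q, begin at {v0}:
  after b @ step 1: no successor for Q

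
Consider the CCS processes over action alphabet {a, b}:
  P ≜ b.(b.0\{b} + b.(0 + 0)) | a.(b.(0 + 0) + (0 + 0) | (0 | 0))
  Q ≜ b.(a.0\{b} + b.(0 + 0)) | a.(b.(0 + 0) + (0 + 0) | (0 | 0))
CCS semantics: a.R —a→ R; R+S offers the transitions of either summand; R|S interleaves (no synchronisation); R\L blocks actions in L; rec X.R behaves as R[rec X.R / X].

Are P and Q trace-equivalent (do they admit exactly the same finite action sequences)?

P's transition system — 12 states:
  m0 = b.(b.0\{b} + b.(0 + 0)) | a.(b.(0 + 0) + (0 + 0) | (0 | 0)) | -a-> m1, -b-> m2
  m1 = b.(b.0\{b} + b.(0 + 0)) | (b.(0 + 0) + (0 + 0) | (0 | 0)) | -b-> m3, -b-> m4
  m2 = (b.0\{b} + b.(0 + 0)) | a.(b.(0 + 0) + (0 + 0) | (0 | 0)) | -a-> m3, -b-> m5, -b-> m6
  m3 = (b.0\{b} + b.(0 + 0)) | (b.(0 + 0) + (0 + 0) | (0 | 0)) | -b-> m7, -b-> m8, -b-> m9
  m4 = b.(b.0\{b} + b.(0 + 0)) | (0 + 0) | -b-> m8
  m5 = (0 + 0) | a.(b.(0 + 0) + (0 + 0) | (0 | 0)) | -a-> m7
  m6 = 0\{b} | a.(b.(0 + 0) + (0 + 0) | (0 | 0)) | -a-> m9
  m7 = (0 + 0) | (b.(0 + 0) + (0 + 0) | (0 | 0)) | -b-> m10
  m8 = (b.0\{b} + b.(0 + 0)) | (0 + 0) | -b-> m10, -b-> m11
  m9 = 0\{b} | (b.(0 + 0) + (0 + 0) | (0 | 0)) | -b-> m11
  m10 = (0 + 0) | (0 + 0) | ·
  m11 = 0\{b} | (0 + 0) | ·
Q's transition system — 12 states:
  n0 = b.(a.0\{b} + b.(0 + 0)) | a.(b.(0 + 0) + (0 + 0) | (0 | 0)) | -a-> n1, -b-> n2
  n1 = b.(a.0\{b} + b.(0 + 0)) | (b.(0 + 0) + (0 + 0) | (0 | 0)) | -b-> n3, -b-> n4
  n2 = (a.0\{b} + b.(0 + 0)) | a.(b.(0 + 0) + (0 + 0) | (0 | 0)) | -a-> n3, -a-> n5, -b-> n6
  n3 = (a.0\{b} + b.(0 + 0)) | (b.(0 + 0) + (0 + 0) | (0 | 0)) | -a-> n7, -b-> n8, -b-> n9
  n4 = b.(a.0\{b} + b.(0 + 0)) | (0 + 0) | -b-> n9
  n5 = 0\{b} | a.(b.(0 + 0) + (0 + 0) | (0 | 0)) | -a-> n7
  n6 = (0 + 0) | a.(b.(0 + 0) + (0 + 0) | (0 | 0)) | -a-> n8
  n7 = 0\{b} | (b.(0 + 0) + (0 + 0) | (0 | 0)) | -b-> n10
  n8 = (0 + 0) | (b.(0 + 0) + (0 + 0) | (0 | 0)) | -b-> n11
  n9 = (a.0\{b} + b.(0 + 0)) | (0 + 0) | -a-> n10, -b-> n11
  n10 = 0\{b} | (0 + 0) | ·
  n11 = (0 + 0) | (0 + 0) | ·
Executing aba from Q (initial set {n0}):
  after a @ step 1: {n1}
  after b @ step 2: {n3, n4}
  after a @ step 3: {n7}
  ✓ Q
Executing aba from P (initial set {m0}):
  after a @ step 1: {m1}
  after b @ step 2: {m3, m4}
  after a @ step 3: no successor for P

trace-distinct — witness ⟨aba⟩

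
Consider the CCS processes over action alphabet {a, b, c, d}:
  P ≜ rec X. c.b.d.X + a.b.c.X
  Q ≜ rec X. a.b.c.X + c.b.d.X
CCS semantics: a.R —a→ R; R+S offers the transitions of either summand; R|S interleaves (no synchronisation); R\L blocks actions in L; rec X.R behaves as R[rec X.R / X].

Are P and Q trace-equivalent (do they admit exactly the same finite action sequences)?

trace-equivalent

P's transition system — 5 states:
  m0 = rec X. c.b.d.X + a.b.c.X → —a→ m1, —c→ m2
  m1 = b.c.(rec X. c.b.d.X + a.b.c.X) → —b→ m3
  m2 = b.d.(rec X. c.b.d.X + a.b.c.X) → —b→ m4
  m3 = c.(rec X. c.b.d.X + a.b.c.X) → —c→ m0
  m4 = d.(rec X. c.b.d.X + a.b.c.X) → —d→ m0
Q's transition system — 5 states:
  n0 = rec X. a.b.c.X + c.b.d.X → —a→ n1, —c→ n2
  n1 = b.c.(rec X. a.b.c.X + c.b.d.X) → —b→ n3
  n2 = b.d.(rec X. a.b.c.X + c.b.d.X) → —b→ n4
  n3 = c.(rec X. a.b.c.X + c.b.d.X) → —c→ n0
  n4 = d.(rec X. a.b.c.X + c.b.d.X) → —d→ n0
Coarsest stable partition (strong bisimilarity classes):
  B0 = {m0, n0}
  B1 = {m1, n1}
  B2 = {m3, n3}
  B3 = {m2, n2}
  B4 = {m4, n4}
m0 ∈ B0, n0 ∈ B0 → same block
Bisimilar ⇒ trace-equivalent.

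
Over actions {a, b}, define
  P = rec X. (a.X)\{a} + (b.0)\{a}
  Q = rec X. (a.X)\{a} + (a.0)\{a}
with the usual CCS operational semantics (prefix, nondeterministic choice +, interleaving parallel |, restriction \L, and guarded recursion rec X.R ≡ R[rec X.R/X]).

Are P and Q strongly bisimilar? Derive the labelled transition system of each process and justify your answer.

P's transition system — 2 states:
  s0 = rec X. (a.X)\{a} + (b.0)\{a} :: --b--▸ s1
  s1 = 0\{a} :: ∅
Q's transition system — 1 states:
  t0 = rec X. (a.X)\{a} + (a.0)\{a} :: ∅
Bisimilarity quotient blocks:
  B0 = {s0}
  B1 = {s1, t0}
s0 ∈ B0, t0 ∈ B1 → different blocks

P ≁ Q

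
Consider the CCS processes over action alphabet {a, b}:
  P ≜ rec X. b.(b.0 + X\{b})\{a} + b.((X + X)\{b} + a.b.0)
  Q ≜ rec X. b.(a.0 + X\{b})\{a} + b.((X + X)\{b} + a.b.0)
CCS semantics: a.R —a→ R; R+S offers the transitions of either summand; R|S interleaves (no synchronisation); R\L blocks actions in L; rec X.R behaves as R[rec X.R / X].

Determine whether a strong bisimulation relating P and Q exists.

P ≁ Q

Reachable graph of P (6 states):
  m0 = rec X. b.(b.0 + X\{b})\{a} + b.((X + X)\{b} + a.b.0) :: —b→ m1, —b→ m2
  m1 = ((rec X. b.(b.0 + X\{b})\{a} + b.((X + X)\{b} + a.b.0)) + (rec X. b.(b.0 + X\{b})\{a} + b.((X + X)\{b} + a.b.0)))\{b} + a.b.0 :: —a→ m3
  m2 = (b.0 + (rec X. b.(b.0 + X\{b})\{a} + b.((X + X)\{b} + a.b.0))\{b})\{a} :: —b→ m4
  m3 = b.0 :: —b→ m5
  m4 = 0\{a} :: ·
  m5 = 0 :: ·
Reachable graph of Q (5 states):
  n0 = rec X. b.(a.0 + X\{b})\{a} + b.((X + X)\{b} + a.b.0) :: —b→ n1, —b→ n2
  n1 = ((rec X. b.(a.0 + X\{b})\{a} + b.((X + X)\{b} + a.b.0)) + (rec X. b.(a.0 + X\{b})\{a} + b.((X + X)\{b} + a.b.0)))\{b} + a.b.0 :: —a→ n3
  n2 = (a.0 + (rec X. b.(a.0 + X\{b})\{a} + b.((X + X)\{b} + a.b.0))\{b})\{a} :: ·
  n3 = b.0 :: —b→ n4
  n4 = 0 :: ·
Partition-refinement fixed point:
  B0 = {m0}
  B1 = {m2, m3, n3}
  B2 = {m4, m5, n2, n4}
  B3 = {m1, n1}
  B4 = {n0}
m0 ∈ B0, n0 ∈ B4 → different blocks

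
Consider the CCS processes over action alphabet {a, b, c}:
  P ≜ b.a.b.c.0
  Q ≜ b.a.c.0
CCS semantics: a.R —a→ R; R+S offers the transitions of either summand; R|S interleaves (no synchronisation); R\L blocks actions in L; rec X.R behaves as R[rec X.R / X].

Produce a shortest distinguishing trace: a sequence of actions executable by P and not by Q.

Reachable graph of P (5 states):
  s0 = b.a.b.c.0 :: =b=> s1
  s1 = a.b.c.0 :: =a=> s2
  s2 = b.c.0 :: =b=> s3
  s3 = c.0 :: =c=> s4
  s4 = 0 :: ·
Reachable graph of Q (4 states):
  t0 = b.a.c.0 :: =b=> t1
  t1 = a.c.0 :: =a=> t2
  t2 = c.0 :: =c=> t3
  t3 = 0 :: ·
Run σ = ⟨bab⟩ on P: start {s0}
  after b @ step 1: {s1}
  after a @ step 2: {s2}
  after b @ step 3: {s3}
  — P admits the full trace.
Run σ = ⟨bab⟩ on Q: start {t0}
  after b @ step 1: {t1}
  after a @ step 2: {t2}
  after b @ step 3: ∅  — Q cannot continue

bab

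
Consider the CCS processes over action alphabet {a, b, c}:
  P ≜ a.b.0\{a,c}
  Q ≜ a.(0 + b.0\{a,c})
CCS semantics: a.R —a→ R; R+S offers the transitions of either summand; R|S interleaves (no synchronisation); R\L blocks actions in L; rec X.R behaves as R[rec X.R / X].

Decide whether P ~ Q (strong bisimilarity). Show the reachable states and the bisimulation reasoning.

P's transition system — 3 states:
  m0 = a.b.0\{a,c} → -a-> m1
  m1 = b.0\{a,c} → -b-> m2
  m2 = 0\{a,c} → stopped
Q's transition system — 3 states:
  n0 = a.(0 + b.0\{a,c}) → -a-> n1
  n1 = 0 + b.0\{a,c} → -b-> n2
  n2 = 0\{a,c} → stopped
Partition-refinement fixed point:
  B0 = {m0, n0}
  B1 = {m1, n1}
  B2 = {m2, n2}
m0 ∈ B0, n0 ∈ B0 → same block

bisimilar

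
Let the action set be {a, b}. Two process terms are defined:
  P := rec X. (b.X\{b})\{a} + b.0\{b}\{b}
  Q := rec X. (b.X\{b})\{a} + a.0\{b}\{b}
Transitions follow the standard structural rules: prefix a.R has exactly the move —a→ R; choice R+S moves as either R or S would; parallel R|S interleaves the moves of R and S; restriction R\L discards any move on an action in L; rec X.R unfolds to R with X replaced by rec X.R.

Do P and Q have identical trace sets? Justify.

Reachable graph of P (3 states):
  s0 = rec X. (b.X\{b})\{a} + b.0\{b}\{b} :: ··b··> s1, ··b··> s2
  s1 = (rec X. (b.X\{b})\{a} + b.0\{b}\{b})\{b}\{a} :: stopped
  s2 = 0\{b}\{b} :: stopped
Reachable graph of Q (3 states):
  t0 = rec X. (b.X\{b})\{a} + a.0\{b}\{b} :: ··a··> t1, ··b··> t2
  t1 = 0\{b}\{b} :: stopped
  t2 = (rec X. (b.X\{b})\{a} + a.0\{b}\{b})\{b}\{a} :: stopped
Executing a from Q (initial set {t0}):
  after a @ step 1: {t1}
  ✓ Q
Executing a from P (initial set {s0}):
  after a @ step 1: no successor for P

traces(P) ≠ traces(Q) — witness ⟨a⟩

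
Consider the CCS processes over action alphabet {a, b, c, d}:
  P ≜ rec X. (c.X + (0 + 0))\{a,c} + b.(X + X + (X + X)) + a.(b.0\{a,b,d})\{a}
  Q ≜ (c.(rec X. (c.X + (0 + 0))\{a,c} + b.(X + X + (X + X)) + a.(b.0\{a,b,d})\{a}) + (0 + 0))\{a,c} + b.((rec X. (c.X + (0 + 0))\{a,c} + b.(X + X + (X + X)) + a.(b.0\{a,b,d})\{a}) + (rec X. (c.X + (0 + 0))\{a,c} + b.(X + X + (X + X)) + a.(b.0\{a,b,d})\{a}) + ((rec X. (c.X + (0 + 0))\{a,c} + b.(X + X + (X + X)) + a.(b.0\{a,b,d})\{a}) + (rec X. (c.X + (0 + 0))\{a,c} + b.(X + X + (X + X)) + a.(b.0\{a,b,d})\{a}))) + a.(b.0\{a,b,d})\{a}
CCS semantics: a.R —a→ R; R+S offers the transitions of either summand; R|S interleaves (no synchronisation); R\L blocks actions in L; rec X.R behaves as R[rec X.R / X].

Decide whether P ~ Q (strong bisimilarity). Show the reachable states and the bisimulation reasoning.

P's transition system — 4 states:
  m0 = rec X. (c.X + (0 + 0))\{a,c} + b.(X + X + (X + X)) + a.(b.0\{a,b,d})\{a} :: ··a··> m1, ··b··> m2
  m1 = (b.0\{a,b,d})\{a} :: ··b··> m3
  m2 = (rec X. (c.X + (0 + 0))\{a,c} + b.(X + X + (X + X)) + a.(b.0\{a,b,d})\{a}) + (rec X. (c.X + (0 + 0))\{a,c} + b.(X + X + (X + X)) + a.(b.0\{a,b,d})\{a}) + ((rec X. (c.X + (0 + 0))\{a,c} + b.(X + X + (X + X)) + a.(b.0\{a,b,d})\{a}) + (rec X. (c.X + (0 + 0))\{a,c} + b.(X + X + (X + X)) + a.(b.0\{a,b,d})\{a})) :: ··a··> m1, ··b··> m2
  m3 = 0\{a,b,d}\{a} :: deadlocked
Q's transition system — 4 states:
  n0 = (c.(rec X. (c.X + (0 + 0))\{a,c} + b.(X + X + (X + X)) + a.(b.0\{a,b,d})\{a}) + (0 + 0))\{a,c} + b.((rec X. (c.X + (0 + 0))\{a,c} + b.(X + X + (X + X)) + a.(b.0\{a,b,d})\{a}) + (rec X. (c.X + (0 + 0))\{a,c} + b.(X + X + (X + X)) + a.(b.0\{a,b,d})\{a}) + ((rec X. (c.X + (0 + 0))\{a,c} + b.(X + X + (X + X)) + a.(b.0\{a,b,d})\{a}) + (rec X. (c.X + (0 + 0))\{a,c} + b.(X + X + (X + X)) + a.(b.0\{a,b,d})\{a}))) + a.(b.0\{a,b,d})\{a} :: ··a··> n1, ··b··> n2
  n1 = (b.0\{a,b,d})\{a} :: ··b··> n3
  n2 = (rec X. (c.X + (0 + 0))\{a,c} + b.(X + X + (X + X)) + a.(b.0\{a,b,d})\{a}) + (rec X. (c.X + (0 + 0))\{a,c} + b.(X + X + (X + X)) + a.(b.0\{a,b,d})\{a}) + ((rec X. (c.X + (0 + 0))\{a,c} + b.(X + X + (X + X)) + a.(b.0\{a,b,d})\{a}) + (rec X. (c.X + (0 + 0))\{a,c} + b.(X + X + (X + X)) + a.(b.0\{a,b,d})\{a})) :: ··a··> n1, ··b··> n2
  n3 = 0\{a,b,d}\{a} :: deadlocked
Coarsest stable partition (strong bisimilarity classes):
  B0 = {m0, m2, n0, n2}
  B1 = {m1, n1}
  B2 = {m3, n3}
m0 ∈ B0, n0 ∈ B0 → same block

P ~ Q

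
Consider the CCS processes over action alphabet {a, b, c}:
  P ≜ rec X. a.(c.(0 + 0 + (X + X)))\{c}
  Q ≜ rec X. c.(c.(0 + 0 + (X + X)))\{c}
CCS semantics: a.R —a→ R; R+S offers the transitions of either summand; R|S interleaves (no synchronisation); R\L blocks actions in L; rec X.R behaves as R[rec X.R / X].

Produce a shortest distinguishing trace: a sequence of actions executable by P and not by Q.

Reachable graph of P (2 states):
  p0 = rec X. a.(c.(0 + 0 + (X + X)))\{c} has moves ··a··> p1
  p1 = (c.(0 + 0 + ((rec X. a.(c.(0 + 0 + (X + X)))\{c}) + (rec X. a.(c.(0 + 0 + (X + X)))\{c}))))\{c} has moves deadlocked
Reachable graph of Q (2 states):
  q0 = rec X. c.(c.(0 + 0 + (X + X)))\{c} has moves ··c··> q1
  q1 = (c.(0 + 0 + ((rec X. c.(c.(0 + 0 + (X + X)))\{c}) + (rec X. c.(c.(0 + 0 + (X + X)))\{c}))))\{c} has moves deadlocked
Trace ⟨a⟩ through P, begin at {p0}:
  [1] a ⇒ {p1}
  — P admits the full trace.
Trace ⟨a⟩ through Q, begin at {q0}:
  [1] a ⇒ no successor for Q

a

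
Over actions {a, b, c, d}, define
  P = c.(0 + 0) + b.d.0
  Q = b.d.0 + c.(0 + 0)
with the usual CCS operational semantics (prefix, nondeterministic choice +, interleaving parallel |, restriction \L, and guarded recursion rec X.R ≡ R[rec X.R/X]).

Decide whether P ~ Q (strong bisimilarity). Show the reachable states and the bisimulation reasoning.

bisimilar

LTS(P): 4 reachable states
  s0 = c.(0 + 0) + b.d.0 | -b-> s1, -c-> s2
  s1 = d.0 | -d-> s3
  s2 = 0 + 0 | (no moves)
  s3 = 0 | (no moves)
LTS(Q): 4 reachable states
  t0 = b.d.0 + c.(0 + 0) | -b-> t1, -c-> t2
  t1 = d.0 | -d-> t3
  t2 = 0 + 0 | (no moves)
  t3 = 0 | (no moves)
Bisimilarity quotient blocks:
  B0 = {s0, t0}
  B1 = {s1, t1}
  B2 = {s2, s3, t2, t3}
s0 ∈ B0, t0 ∈ B0 → same block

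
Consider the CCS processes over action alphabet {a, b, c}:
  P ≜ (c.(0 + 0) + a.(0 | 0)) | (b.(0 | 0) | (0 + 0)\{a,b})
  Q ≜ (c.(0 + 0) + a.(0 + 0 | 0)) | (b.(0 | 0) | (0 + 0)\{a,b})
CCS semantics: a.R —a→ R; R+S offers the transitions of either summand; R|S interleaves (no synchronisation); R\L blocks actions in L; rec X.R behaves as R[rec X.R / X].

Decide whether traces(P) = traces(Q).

P's transition system — 6 states:
  u0 = (c.(0 + 0) + a.(0 | 0)) | (b.(0 | 0) | (0 + 0)\{a,b}) has moves —a→ u1, —b→ u2, —c→ u3
  u1 = 0 | 0 | (b.(0 | 0) | (0 + 0)\{a,b}) has moves —b→ u4
  u2 = (c.(0 + 0) + a.(0 | 0)) | (0 | 0 | (0 + 0)\{a,b}) has moves —a→ u4, —c→ u5
  u3 = (0 + 0) | (b.(0 | 0) | (0 + 0)\{a,b}) has moves —b→ u5
  u4 = 0 | 0 | (0 | 0 | (0 + 0)\{a,b}) has moves stopped
  u5 = (0 + 0) | (0 | 0 | (0 + 0)\{a,b}) has moves stopped
Q's transition system — 6 states:
  v0 = (c.(0 + 0) + a.(0 + 0 | 0)) | (b.(0 | 0) | (0 + 0)\{a,b}) has moves —a→ v1, —b→ v2, —c→ v3
  v1 = (0 + 0 | 0) | (b.(0 | 0) | (0 + 0)\{a,b}) has moves —b→ v4
  v2 = (c.(0 + 0) + a.(0 + 0 | 0)) | (0 | 0 | (0 + 0)\{a,b}) has moves —a→ v4, —c→ v5
  v3 = (0 + 0) | (b.(0 | 0) | (0 + 0)\{a,b}) has moves —b→ v5
  v4 = (0 + 0 | 0) | (0 | 0 | (0 + 0)\{a,b}) has moves stopped
  v5 = (0 + 0) | (0 | 0 | (0 + 0)\{a,b}) has moves stopped
Partition-refinement fixed point:
  B0 = {u0, v0}
  B1 = {u2, v2}
  B2 = {u4, u5, v4, v5}
  B3 = {u1, u3, v1, v3}
u0 ∈ B0, v0 ∈ B0 → same block
Bisimilar ⇒ trace-equivalent.

trace-equivalent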